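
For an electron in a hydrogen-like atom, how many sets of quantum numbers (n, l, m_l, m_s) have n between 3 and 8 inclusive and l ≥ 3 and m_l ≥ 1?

130

Go shell by shell, enumerating (l, m_l) with l ≥ 3 and m_l ≥ 1:
n=4 → 3; n=5 → 7; n=6 → 12; n=7 → 18; n=8 → 25.
Orbitals: 3 + 7 + 12 + 18 + 25 = 65. Including both spin states (m_s = ±1/2) gives 2 × 65 = 130 states.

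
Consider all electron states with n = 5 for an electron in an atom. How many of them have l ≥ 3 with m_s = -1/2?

16

Go through l = 0, …, 4 (the values permitted for n = 5).
Contributions: l=3 → 7; l=4 → 9.
Orbitals: 7 + 9 = 16. With m_s fixed to a single value there is one state per orbital, giving 16 states.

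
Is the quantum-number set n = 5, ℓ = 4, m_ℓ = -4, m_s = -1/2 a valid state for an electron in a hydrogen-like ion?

n = 5 is a positive integer. ℓ = 4 satisfies 0 ≤ ℓ ≤ n−1 = 4. m_ℓ = -4 lies in the range −ℓ … +ℓ (here −4 … 4). m_s = -1/2 is one of ±1/2.
All four constraints are satisfied.

Valid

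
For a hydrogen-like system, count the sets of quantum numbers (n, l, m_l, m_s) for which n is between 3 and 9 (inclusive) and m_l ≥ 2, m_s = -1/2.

Count contributing orbitals for each principal shell:
n=3 → 1; n=4 → 3; n=5 → 6; n=6 → 10; n=7 → 15; n=8 → 21; n=9 → 28.
Orbitals: 1 + 3 + 6 + 10 + 15 + 21 + 28 = 84. With m_s fixed to -1/2 there is one state per orbital, so 84 states.

84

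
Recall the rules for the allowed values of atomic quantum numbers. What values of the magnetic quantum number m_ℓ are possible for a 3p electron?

The 3p subshell has ℓ = 1, and m_ℓ takes every integer from −ℓ to +ℓ. With ℓ = 1 that gives the 3 values -1, 0, 1.

-1, 0, 1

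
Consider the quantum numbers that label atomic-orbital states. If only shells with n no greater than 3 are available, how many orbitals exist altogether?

14

Total orbitals = 1² + 2² + 3² = 14.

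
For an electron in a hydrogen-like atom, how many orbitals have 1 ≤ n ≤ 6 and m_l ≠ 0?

70

Work shell by shell — for each n, count the (l, m_l) pairs that satisfy m_l ≠ 0:
n=2 → 2; n=3 → 6; n=4 → 12; n=5 → 20; n=6 → 30.
Total orbitals: 2 + 6 + 12 + 20 + 30 = 70.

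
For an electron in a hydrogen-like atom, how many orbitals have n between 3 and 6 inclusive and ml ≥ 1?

34

For each n in the range, tally the orbitals obeying ml ≥ 1:
n=3 → 3; n=4 → 6; n=5 → 10; n=6 → 15.
Total orbitals: 3 + 6 + 10 + 15 = 34.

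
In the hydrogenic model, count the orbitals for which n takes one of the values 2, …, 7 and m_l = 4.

6

For each n in the range, tally the orbitals obeying m_l = 4:
n=5 → 1; n=6 → 2; n=7 → 3.
Total orbitals: 1 + 2 + 3 = 6.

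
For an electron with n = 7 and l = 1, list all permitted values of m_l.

m_l takes every integer from −l to +l. With l = 1 that gives the 3 values -1, 0, 1.

-1, 0, 1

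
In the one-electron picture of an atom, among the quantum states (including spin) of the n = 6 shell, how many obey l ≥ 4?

40

Contributions: l=4 → 9; l=5 → 11.
Orbitals: 9 + 11 = 20. Each orbital carries two spin states, so 20 × 2 = 40 states.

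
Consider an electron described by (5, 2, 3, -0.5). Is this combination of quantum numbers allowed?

Invalid

The magnetic quantum number must satisfy −l ≤ m_l ≤ l. With l = 2, m_l can only be -2, -1, 0, 1, 2, so m_l = 3 is forbidden.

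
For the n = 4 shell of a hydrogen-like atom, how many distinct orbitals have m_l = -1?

For n = 4, l ranges over 0 … 3.
Orbitals with m_l = -1, by l: l=1 → 1; l=2 → 1; l=3 → 1.
Total orbitals: 1 + 1 + 1 = 3.

3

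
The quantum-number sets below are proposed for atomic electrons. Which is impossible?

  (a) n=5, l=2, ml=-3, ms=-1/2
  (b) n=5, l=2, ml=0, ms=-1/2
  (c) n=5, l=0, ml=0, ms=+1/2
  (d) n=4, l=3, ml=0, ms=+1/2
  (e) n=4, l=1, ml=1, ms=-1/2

(a)

(a) has |ml| = 3 > l = 2, violating −l ≤ ml ≤ l.
The remaining sets (b), (c), (d), (e) satisfy all four rules.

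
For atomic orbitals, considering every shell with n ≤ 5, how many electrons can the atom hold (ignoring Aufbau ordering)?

Total orbitals = 1² + 2² + 3² + 4² + 5² = 55. Doubling for spin gives 110 electrons.

110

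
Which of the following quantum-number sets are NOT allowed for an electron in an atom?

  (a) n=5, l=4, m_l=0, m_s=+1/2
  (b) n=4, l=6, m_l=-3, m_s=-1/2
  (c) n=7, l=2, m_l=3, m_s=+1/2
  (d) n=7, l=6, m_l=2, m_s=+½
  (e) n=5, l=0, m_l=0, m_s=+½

(b) has l = 6 ≥ n = 4, violating 0 ≤ l ≤ n−1.
(c) has |m_l| = 3 > l = 2, violating −l ≤ m_l ≤ l.
The remaining sets (a), (d), (e) satisfy all four rules.

(b) and (c)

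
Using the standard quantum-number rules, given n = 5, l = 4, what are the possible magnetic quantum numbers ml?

ml takes every integer from −l to +l. With l = 4 that gives the 9 values -4, -3, -2, -1, 0, 1, 2, 3, 4.

-4, -3, -2, -1, 0, 1, 2, 3, 4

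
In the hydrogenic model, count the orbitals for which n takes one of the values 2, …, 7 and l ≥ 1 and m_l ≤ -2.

Work shell by shell — for each n, count the (l, m_l) pairs that satisfy l ≥ 1 and m_l ≤ -2:
n=3 → 1; n=4 → 3; n=5 → 6; n=6 → 10; n=7 → 15.
Total orbitals: 1 + 3 + 6 + 10 + 15 = 35.

35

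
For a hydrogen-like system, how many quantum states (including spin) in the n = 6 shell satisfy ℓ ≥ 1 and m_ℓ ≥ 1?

30

Go through ℓ = 0, …, 5 (the values permitted for n = 6).
Per ℓ-value: ℓ=1 → 1; ℓ=2 → 2; ℓ=3 → 3; ℓ=4 → 4; ℓ=5 → 5.
Orbitals: 1 + 2 + 3 + 4 + 5 = 15. Each orbital carries two spin states, so 15 × 2 = 30 states.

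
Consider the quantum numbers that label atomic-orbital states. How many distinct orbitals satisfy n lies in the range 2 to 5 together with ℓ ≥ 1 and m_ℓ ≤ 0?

Per-shell orbital counts meeting the constraint:
n=2 → 2; n=3 → 5; n=4 → 9; n=5 → 14.
Total orbitals: 2 + 5 + 9 + 14 = 30.

30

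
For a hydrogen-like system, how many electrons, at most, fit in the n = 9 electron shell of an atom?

A shell holds 2n² electrons: 2 × 9² = 2 × 81 = 162.

162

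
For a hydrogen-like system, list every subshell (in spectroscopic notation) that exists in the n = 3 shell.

For n = 3, ℓ runs from 0 to 2. In spectroscopic notation ℓ = 0,1,2,… ↔ s,p,d,f,g,h,i, so the subshells are 3s, 3p, 3d.

3s, 3p, 3d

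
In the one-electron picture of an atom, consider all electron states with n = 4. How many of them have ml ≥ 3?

2

Go through l = 0, …, 3 (the values permitted for n = 4).
The (l, ml) pairs meeting ml ≥ 3 give: l=3 → 1.
Orbitals: 1. Each orbital carries two spin states, so 1 × 2 = 2 states.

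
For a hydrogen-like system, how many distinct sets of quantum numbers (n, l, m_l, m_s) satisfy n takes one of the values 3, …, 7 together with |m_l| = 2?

60

Go shell by shell, enumerating (l, m_l) with |m_l| = 2:
n=3 → 2; n=4 → 4; n=5 → 6; n=6 → 8; n=7 → 10.
Orbitals: 2 + 4 + 6 + 8 + 10 = 30. Including both spin states (m_s = ±1/2) gives 2 × 30 = 60 states.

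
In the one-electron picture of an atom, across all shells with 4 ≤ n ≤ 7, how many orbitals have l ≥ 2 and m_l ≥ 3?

Work shell by shell — for each n, count the (l, m_l) pairs that satisfy l ≥ 2 and m_l ≥ 3:
n=4 → 1; n=5 → 3; n=6 → 6; n=7 → 10.
Total orbitals: 1 + 3 + 6 + 10 = 20.

20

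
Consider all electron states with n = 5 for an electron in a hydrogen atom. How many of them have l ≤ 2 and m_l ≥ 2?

2

Go through l = 0, …, 4 (the values permitted for n = 5).
Per l-value: l=2 → 1.
Orbitals: 1. Each orbital carries two spin states, so 1 × 2 = 2 states.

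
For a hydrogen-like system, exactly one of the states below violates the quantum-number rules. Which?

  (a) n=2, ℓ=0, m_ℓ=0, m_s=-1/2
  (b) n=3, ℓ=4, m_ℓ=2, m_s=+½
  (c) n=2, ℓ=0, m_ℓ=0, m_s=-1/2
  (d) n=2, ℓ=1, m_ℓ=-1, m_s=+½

(b)

(b) has ℓ = 4 ≥ n = 3, violating 0 ≤ ℓ ≤ n−1.
The remaining sets (a), (c), (d) satisfy all four rules.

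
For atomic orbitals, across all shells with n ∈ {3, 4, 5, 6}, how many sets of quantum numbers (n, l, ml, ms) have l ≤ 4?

150

Treat each shell separately and count matching orbitals:
n=3 → 9; n=4 → 16; n=5 → 25; n=6 → 25.
Orbitals: 9 + 16 + 25 + 25 = 75. Including both spin states (ms = ±1/2) gives 2 × 75 = 150 states.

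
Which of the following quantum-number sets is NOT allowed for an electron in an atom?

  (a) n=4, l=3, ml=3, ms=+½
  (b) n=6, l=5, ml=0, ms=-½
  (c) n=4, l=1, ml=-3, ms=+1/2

(c)

(c) has |ml| = 3 > l = 1, violating −l ≤ ml ≤ l.
The remaining sets (a), (b) satisfy all four rules.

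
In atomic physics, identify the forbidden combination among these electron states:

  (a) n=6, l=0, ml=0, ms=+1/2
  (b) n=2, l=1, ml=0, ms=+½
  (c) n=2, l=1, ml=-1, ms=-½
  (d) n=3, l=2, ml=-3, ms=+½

(d)

(d) has |ml| = 3 > l = 2, violating −l ≤ ml ≤ l.
The remaining sets (a), (b), (c) satisfy all four rules.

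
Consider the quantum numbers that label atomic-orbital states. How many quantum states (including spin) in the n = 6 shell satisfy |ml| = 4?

8

With n = 6 the allowed l are 0, 1, …, 5.
Contributions: l=4 → 2; l=5 → 2.
Orbitals: 2 + 2 = 4. Each orbital carries two spin states, so 4 × 2 = 8 states.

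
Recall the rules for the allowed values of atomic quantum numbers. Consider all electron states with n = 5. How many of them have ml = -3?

For n = 5, l ranges over 0 … 4.
The (l, ml) pairs meeting ml = -3 give: l=3 → 1; l=4 → 1.
Orbitals: 1 + 1 = 2. Each orbital carries two spin states, so 2 × 2 = 4 states.

4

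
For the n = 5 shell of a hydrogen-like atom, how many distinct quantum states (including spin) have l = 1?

For n = 5, l ranges over 0 … 4.
Per l-value: l=1 → 3.
Orbitals: 3. Each orbital carries two spin states, so 3 × 2 = 6 states.

6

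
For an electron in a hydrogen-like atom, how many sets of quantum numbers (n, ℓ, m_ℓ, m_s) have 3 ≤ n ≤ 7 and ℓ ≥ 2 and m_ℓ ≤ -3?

Work shell by shell — for each n, count the (ℓ, m_ℓ) pairs that satisfy ℓ ≥ 2 and m_ℓ ≤ -3:
n=4 → 1; n=5 → 3; n=6 → 6; n=7 → 10.
Orbitals: 1 + 3 + 6 + 10 = 20. Including both spin states (m_s = ±1/2) gives 2 × 20 = 40 states.

40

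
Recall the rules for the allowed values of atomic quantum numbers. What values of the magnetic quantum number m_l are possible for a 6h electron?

The 6h subshell has l = 5, and m_l takes every integer from −l to +l. With l = 5 that gives the 11 values -5, -4, -3, -2, -1, 0, 1, 2, 3, 4, 5.

-5, -4, -3, -2, -1, 0, 1, 2, 3, 4, 5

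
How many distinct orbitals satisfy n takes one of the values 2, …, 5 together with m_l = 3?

Treat each shell separately and count matching orbitals:
n=4 → 1; n=5 → 2.
Total orbitals: 1 + 2 = 3.

3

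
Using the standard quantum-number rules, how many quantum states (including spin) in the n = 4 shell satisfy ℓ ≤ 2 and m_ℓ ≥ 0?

Contributions: ℓ=0 → 1; ℓ=1 → 2; ℓ=2 → 3.
Orbitals: 1 + 2 + 3 = 6. Each orbital carries two spin states, so 6 × 2 = 12 states.

12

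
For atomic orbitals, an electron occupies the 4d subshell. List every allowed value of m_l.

-2, -1, 0, 1, 2

The 4d subshell has l = 2, and m_l takes every integer from −l to +l. With l = 2 that gives the 5 values -2, -1, 0, 1, 2.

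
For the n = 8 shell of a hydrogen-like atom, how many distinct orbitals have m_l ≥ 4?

10

With n = 8 the allowed l are 0, 1, …, 7.
Orbitals with m_l ≥ 4, by l: l=4 → 1; l=5 → 2; l=6 → 3; l=7 → 4.
Total orbitals: 1 + 2 + 3 + 4 = 10.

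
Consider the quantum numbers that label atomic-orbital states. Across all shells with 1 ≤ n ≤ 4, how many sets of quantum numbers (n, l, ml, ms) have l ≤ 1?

Per-shell orbital counts meeting the constraint:
n=1 → 1; n=2 → 4; n=3 → 4; n=4 → 4.
Orbitals: 1 + 4 + 4 + 4 = 13. Including both spin states (ms = ±1/2) gives 2 × 13 = 26 states.

26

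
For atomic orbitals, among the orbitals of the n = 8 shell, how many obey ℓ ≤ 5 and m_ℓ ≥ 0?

Contributions: ℓ=0 → 1; ℓ=1 → 2; ℓ=2 → 3; ℓ=3 → 4; ℓ=4 → 5; ℓ=5 → 6.
Total orbitals: 1 + 2 + 3 + 4 + 5 + 6 = 21.

21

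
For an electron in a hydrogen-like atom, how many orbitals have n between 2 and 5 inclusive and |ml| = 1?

20

Treat each shell separately and count matching orbitals:
n=2 → 2; n=3 → 4; n=4 → 6; n=5 → 8.
Total orbitals: 2 + 4 + 6 + 8 = 20.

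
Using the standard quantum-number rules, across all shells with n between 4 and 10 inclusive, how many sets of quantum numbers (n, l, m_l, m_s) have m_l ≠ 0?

Treat each shell separately and count matching orbitals:
n=4 → 12; n=5 → 20; n=6 → 30; n=7 → 42; n=8 → 56; n=9 → 72; n=10 → 90.
Orbitals: 12 + 20 + 30 + 42 + 56 + 72 + 90 = 322. Including both spin states (m_s = ±1/2) gives 2 × 322 = 644 states.

644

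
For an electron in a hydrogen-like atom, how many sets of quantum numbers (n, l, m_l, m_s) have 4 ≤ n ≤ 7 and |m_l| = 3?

Go shell by shell, enumerating (l, m_l) with |m_l| = 3:
n=4 → 2; n=5 → 4; n=6 → 6; n=7 → 8.
Orbitals: 2 + 4 + 6 + 8 = 20. Including both spin states (m_s = ±1/2) gives 2 × 20 = 40 states.

40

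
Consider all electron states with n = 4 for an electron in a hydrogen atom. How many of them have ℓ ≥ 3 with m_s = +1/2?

7

The n = 4 shell has ℓ = 0 through 3; check each.
The (ℓ, m_ℓ) pairs meeting ℓ ≥ 3 give: ℓ=3 → 7.
Orbitals: 7. With m_s fixed to a single value there is one state per orbital, giving 7 states.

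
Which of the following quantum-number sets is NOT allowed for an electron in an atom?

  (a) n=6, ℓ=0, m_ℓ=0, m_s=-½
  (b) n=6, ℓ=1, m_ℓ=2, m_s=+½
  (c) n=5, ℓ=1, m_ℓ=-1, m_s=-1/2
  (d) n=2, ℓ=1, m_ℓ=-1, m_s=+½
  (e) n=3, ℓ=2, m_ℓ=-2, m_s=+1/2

(b) has |m_ℓ| = 2 > ℓ = 1, violating −ℓ ≤ m_ℓ ≤ ℓ.
The remaining sets (a), (c), (d), (e) satisfy all four rules.

(b)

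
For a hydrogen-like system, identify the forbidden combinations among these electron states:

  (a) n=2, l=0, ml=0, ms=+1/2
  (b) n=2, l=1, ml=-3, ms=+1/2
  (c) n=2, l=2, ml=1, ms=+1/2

(b) and (c)

(b) has |ml| = 3 > l = 1, violating −l ≤ ml ≤ l.
(c) has l = 2 ≥ n = 2, violating 0 ≤ l ≤ n−1.
The remaining set (a) satisfies all four rules.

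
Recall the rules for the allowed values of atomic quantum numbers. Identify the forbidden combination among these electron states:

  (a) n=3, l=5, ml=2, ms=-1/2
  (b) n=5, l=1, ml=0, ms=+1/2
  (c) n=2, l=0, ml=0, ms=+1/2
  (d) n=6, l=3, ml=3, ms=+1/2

(a) has l = 5 ≥ n = 3, violating 0 ≤ l ≤ n−1.
The remaining sets (b), (c), (d) satisfy all four rules.

(a)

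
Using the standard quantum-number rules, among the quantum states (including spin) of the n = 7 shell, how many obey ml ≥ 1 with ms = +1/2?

For n = 7, l ranges over 0 … 6.
Contributions: l=1 → 1; l=2 → 2; l=3 → 3; l=4 → 4; l=5 → 5; l=6 → 6.
Orbitals: 1 + 2 + 3 + 4 + 5 + 6 = 21. With ms fixed to a single value there is one state per orbital, giving 21 states.

21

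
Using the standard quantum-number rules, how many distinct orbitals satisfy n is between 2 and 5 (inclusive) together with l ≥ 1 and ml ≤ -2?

10

Count contributing orbitals for each principal shell:
n=3 → 1; n=4 → 3; n=5 → 6.
Total orbitals: 1 + 3 + 6 = 10.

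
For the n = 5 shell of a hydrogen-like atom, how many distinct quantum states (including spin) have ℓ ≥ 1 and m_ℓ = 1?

8

For n = 5, ℓ ranges over 0 … 4.
Per ℓ-value: ℓ=1 → 1; ℓ=2 → 1; ℓ=3 → 1; ℓ=4 → 1.
Orbitals: 1 + 1 + 1 + 1 = 4. Each orbital carries two spin states, so 4 × 2 = 8 states.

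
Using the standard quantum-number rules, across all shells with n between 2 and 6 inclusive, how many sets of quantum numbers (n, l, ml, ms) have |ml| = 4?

For each n in the range, tally the orbitals obeying |ml| = 4:
n=5 → 2; n=6 → 4.
Orbitals: 2 + 4 = 6. Including both spin states (ms = ±1/2) gives 2 × 6 = 12 states.

12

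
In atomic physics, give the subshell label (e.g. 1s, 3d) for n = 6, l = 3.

6f

l = 3 corresponds to the letter 'f', so the subshell is 6f.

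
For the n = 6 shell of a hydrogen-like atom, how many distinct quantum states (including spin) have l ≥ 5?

The n = 6 shell has l = 0 through 5; check each.
Per l-value: l=5 → 11.
Orbitals: 11. Each orbital carries two spin states, so 11 × 2 = 22 states.

22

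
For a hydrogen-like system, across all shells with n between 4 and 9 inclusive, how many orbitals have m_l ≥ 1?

Per-shell orbital counts meeting the constraint:
n=4 → 6; n=5 → 10; n=6 → 15; n=7 → 21; n=8 → 28; n=9 → 36.
Total orbitals: 6 + 10 + 15 + 21 + 28 + 36 = 116.

116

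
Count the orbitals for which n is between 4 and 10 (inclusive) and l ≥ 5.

205

Go shell by shell, enumerating (l, ml) with l ≥ 5:
n=6 → 11; n=7 → 24; n=8 → 39; n=9 → 56; n=10 → 75.
Total orbitals: 11 + 24 + 39 + 56 + 75 = 205.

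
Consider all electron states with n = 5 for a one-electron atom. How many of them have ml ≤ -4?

Go through l = 0, …, 4 (the values permitted for n = 5).
The (l, ml) pairs meeting ml ≤ -4 give: l=4 → 1.
Orbitals: 1. Each orbital carries two spin states, so 1 × 2 = 2 states.

2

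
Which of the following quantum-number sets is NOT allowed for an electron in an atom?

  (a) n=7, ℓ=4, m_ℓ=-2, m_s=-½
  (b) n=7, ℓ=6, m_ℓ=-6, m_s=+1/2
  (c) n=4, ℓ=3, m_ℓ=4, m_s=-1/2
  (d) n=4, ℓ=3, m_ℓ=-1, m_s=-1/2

(c)

(c) has |m_ℓ| = 4 > ℓ = 3, violating −ℓ ≤ m_ℓ ≤ ℓ.
The remaining sets (a), (b), (d) satisfy all four rules.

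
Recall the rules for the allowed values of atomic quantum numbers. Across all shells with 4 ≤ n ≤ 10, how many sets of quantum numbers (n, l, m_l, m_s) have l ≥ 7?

Go shell by shell, enumerating (l, m_l) with l ≥ 7:
n=8 → 15; n=9 → 32; n=10 → 51.
Orbitals: 15 + 32 + 51 = 98. Including both spin states (m_s = ±1/2) gives 2 × 98 = 196 states.

196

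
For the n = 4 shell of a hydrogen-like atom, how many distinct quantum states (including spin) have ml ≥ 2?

With n = 4 the allowed l are 0, 1, …, 3.
Contributions: l=2 → 1; l=3 → 2.
Orbitals: 1 + 2 = 3. Each orbital carries two spin states, so 3 × 2 = 6 states.

6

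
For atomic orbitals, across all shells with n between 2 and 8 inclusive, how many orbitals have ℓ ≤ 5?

Treat each shell separately and count matching orbitals:
n=2 → 4; n=3 → 9; n=4 → 16; n=5 → 25; n=6 → 36; n=7 → 36; n=8 → 36.
Total orbitals: 4 + 9 + 16 + 25 + 36 + 36 + 36 = 162.

162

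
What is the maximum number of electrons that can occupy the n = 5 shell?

A shell holds 2n² electrons: 2 × 5² = 2 × 25 = 50.

50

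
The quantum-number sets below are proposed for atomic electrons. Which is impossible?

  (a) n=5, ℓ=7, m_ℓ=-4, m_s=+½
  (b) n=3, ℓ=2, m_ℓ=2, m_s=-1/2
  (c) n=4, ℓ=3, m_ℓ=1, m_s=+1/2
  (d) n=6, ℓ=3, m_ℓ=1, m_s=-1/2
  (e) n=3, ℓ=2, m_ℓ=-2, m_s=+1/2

(a)

(a) has ℓ = 7 ≥ n = 5, violating 0 ≤ ℓ ≤ n−1.
The remaining sets (b), (c), (d), (e) satisfy all four rules.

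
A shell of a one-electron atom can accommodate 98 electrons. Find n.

2n² = 98 ⇒ n² = 49 ⇒ n = 7.

n = 7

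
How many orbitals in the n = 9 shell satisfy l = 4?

9

Go through l = 0, …, 8 (the values permitted for n = 9).
Orbitals with l = 4, by l: l=4 → 9.
Total orbitals: 9.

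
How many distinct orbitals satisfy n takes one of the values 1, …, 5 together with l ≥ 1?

Per-shell orbital counts meeting the constraint:
n=2 → 3; n=3 → 8; n=4 → 15; n=5 → 24.
Total orbitals: 3 + 8 + 15 + 24 = 50.

50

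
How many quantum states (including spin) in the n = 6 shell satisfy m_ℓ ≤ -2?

20

The n = 6 shell has ℓ = 0 through 5; check each.
Contributions: ℓ=2 → 1; ℓ=3 → 2; ℓ=4 → 3; ℓ=5 → 4.
Orbitals: 1 + 2 + 3 + 4 = 10. Each orbital carries two spin states, so 10 × 2 = 20 states.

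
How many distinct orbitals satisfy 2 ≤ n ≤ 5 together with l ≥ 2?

38

Work shell by shell — for each n, count the (l, m_l) pairs that satisfy l ≥ 2:
n=3 → 5; n=4 → 12; n=5 → 21.
Total orbitals: 5 + 12 + 21 = 38.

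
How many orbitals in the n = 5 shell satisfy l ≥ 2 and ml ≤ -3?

3

The n = 5 shell has l = 0 through 4; check each.
The (l, ml) pairs meeting l ≥ 2 and ml ≤ -3 give: l=3 → 1; l=4 → 2.
Total orbitals: 1 + 2 = 3.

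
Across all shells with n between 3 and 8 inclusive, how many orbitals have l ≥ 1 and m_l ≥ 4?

20

Treat each shell separately and count matching orbitals:
n=5 → 1; n=6 → 3; n=7 → 6; n=8 → 10.
Total orbitals: 1 + 3 + 6 + 10 = 20.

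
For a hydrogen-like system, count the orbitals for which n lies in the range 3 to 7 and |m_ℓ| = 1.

Treat each shell separately and count matching orbitals:
n=3 → 4; n=4 → 6; n=5 → 8; n=6 → 10; n=7 → 12.
Total orbitals: 4 + 6 + 8 + 10 + 12 = 40.

40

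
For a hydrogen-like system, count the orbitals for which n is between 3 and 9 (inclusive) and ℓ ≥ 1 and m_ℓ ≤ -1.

For each n in the range, tally the orbitals obeying ℓ ≥ 1 and m_ℓ ≤ -1:
n=3 → 3; n=4 → 6; n=5 → 10; n=6 → 15; n=7 → 21; n=8 → 28; n=9 → 36.
Total orbitals: 3 + 6 + 10 + 15 + 21 + 28 + 36 = 119.

119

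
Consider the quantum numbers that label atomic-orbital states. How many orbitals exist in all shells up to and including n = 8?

204

Total orbitals = 1² + 2² + 3² + 4² + 5² + 6² + 7² + 8² = 204.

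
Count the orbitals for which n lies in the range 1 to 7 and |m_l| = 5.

6

Count contributing orbitals for each principal shell:
n=6 → 2; n=7 → 4.
Total orbitals: 2 + 4 = 6.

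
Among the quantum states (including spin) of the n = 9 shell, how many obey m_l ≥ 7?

Per l-value: l=7 → 1; l=8 → 2.
Orbitals: 1 + 2 = 3. Each orbital carries two spin states, so 3 × 2 = 6 states.

6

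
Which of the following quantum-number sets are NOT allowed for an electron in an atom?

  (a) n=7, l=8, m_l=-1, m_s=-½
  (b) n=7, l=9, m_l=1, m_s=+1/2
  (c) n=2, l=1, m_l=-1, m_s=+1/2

(a) and (b)

(a) has l = 8 ≥ n = 7, violating 0 ≤ l ≤ n−1.
(b) has l = 9 ≥ n = 7, violating 0 ≤ l ≤ n−1.
The remaining set (c) satisfies all four rules.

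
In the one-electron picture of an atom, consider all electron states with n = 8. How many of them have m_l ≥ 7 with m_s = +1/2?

The n = 8 shell has l = 0 through 7; check each.
The (l, m_l) pairs meeting m_l ≥ 7 give: l=7 → 1.
Orbitals: 1. With m_s fixed to a single value there is one state per orbital, giving 1 state.

1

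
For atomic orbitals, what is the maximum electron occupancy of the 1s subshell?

2

A subshell with l = 0 has 2l+1 = 1 orbital, each holding 2 electrons (spin ±1/2), so 1 × 2 = 2.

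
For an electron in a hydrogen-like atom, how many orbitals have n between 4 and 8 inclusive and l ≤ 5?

Go shell by shell, enumerating (l, ml) with l ≤ 5:
n=4 → 16; n=5 → 25; n=6 → 36; n=7 → 36; n=8 → 36.
Total orbitals: 16 + 25 + 36 + 36 + 36 = 149.

149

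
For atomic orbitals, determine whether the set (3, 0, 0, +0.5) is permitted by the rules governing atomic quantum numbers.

n = 3 is a positive integer. l = 0 satisfies 0 ≤ l ≤ n−1 = 2. m_l = 0 lies in the range −l … +l (here 0). m_s = +1/2 is one of ±1/2.
All four constraints are satisfied.

Valid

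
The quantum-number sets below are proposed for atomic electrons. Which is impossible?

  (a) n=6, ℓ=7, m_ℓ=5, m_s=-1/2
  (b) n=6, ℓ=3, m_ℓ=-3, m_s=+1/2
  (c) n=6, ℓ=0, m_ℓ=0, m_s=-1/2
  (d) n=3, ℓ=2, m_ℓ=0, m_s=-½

(a)

(a) has ℓ = 7 ≥ n = 6, violating 0 ≤ ℓ ≤ n−1.
The remaining sets (b), (c), (d) satisfy all four rules.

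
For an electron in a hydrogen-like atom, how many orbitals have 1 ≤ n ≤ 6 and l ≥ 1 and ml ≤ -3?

10

Per-shell orbital counts meeting the constraint:
n=4 → 1; n=5 → 3; n=6 → 6.
Total orbitals: 1 + 3 + 6 = 10.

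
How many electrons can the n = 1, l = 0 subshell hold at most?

A subshell with l = 0 has 2l+1 = 1 orbital, each holding 2 electrons (spin ±1/2), so 1 × 2 = 2.

2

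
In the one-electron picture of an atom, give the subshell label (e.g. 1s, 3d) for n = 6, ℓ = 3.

6f

ℓ = 3 corresponds to the letter 'f', so the subshell is 6f.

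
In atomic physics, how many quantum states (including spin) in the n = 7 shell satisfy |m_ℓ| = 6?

For n = 7, ℓ ranges over 0 … 6.
The (ℓ, m_ℓ) pairs meeting |m_ℓ| = 6 give: ℓ=6 → 2.
Orbitals: 2. Each orbital carries two spin states, so 2 × 2 = 4 states.

4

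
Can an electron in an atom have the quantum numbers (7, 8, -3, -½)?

The orbital quantum number must satisfy 0 ≤ l ≤ n−1. With n = 7 the allowed l values are 0, 1, 2, 3, 4, 5, 6, so l = 8 is out of range.

No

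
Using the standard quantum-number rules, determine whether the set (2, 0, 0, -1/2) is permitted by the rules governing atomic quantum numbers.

Valid

n = 2 is a positive integer. l = 0 satisfies 0 ≤ l ≤ n−1 = 1. ml = 0 lies in the range −l … +l (here 0). ms = -1/2 is one of ±1/2.
All four constraints are satisfied.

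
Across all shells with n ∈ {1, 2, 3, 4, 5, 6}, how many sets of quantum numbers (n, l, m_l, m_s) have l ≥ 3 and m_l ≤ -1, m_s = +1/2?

Per-shell orbital counts meeting the constraint:
n=4 → 3; n=5 → 7; n=6 → 12.
Orbitals: 3 + 7 + 12 = 22. With m_s fixed to +1/2 there is one state per orbital, so 22 states.

22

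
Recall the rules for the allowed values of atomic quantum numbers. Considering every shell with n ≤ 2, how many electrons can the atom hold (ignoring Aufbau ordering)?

10

Total orbitals = 1² + 2² = 5. Doubling for spin gives 10 electrons.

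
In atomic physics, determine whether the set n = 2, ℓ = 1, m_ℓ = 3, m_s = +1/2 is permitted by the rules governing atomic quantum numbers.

The magnetic quantum number must satisfy −ℓ ≤ m_ℓ ≤ ℓ. With ℓ = 1, m_ℓ can only be -1, 0, 1, so m_ℓ = 3 is forbidden.

Not allowed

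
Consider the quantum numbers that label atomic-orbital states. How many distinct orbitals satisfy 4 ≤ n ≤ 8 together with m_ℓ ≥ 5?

Work shell by shell — for each n, count the (ℓ, m_ℓ) pairs that satisfy m_ℓ ≥ 5:
n=6 → 1; n=7 → 3; n=8 → 6.
Total orbitals: 1 + 3 + 6 = 10.

10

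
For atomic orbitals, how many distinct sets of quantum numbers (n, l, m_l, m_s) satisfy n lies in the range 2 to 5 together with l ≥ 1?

100

Treat each shell separately and count matching orbitals:
n=2 → 3; n=3 → 8; n=4 → 15; n=5 → 24.
Orbitals: 3 + 8 + 15 + 24 = 50. Including both spin states (m_s = ±1/2) gives 2 × 50 = 100 states.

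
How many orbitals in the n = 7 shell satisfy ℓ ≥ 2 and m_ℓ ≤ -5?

The n = 7 shell has ℓ = 0 through 6; check each.
The (ℓ, m_ℓ) pairs meeting ℓ ≥ 2 and m_ℓ ≤ -5 give: ℓ=5 → 1; ℓ=6 → 2.
Total orbitals: 1 + 2 = 3.

3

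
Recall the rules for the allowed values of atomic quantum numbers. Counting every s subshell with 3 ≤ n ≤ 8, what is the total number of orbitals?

6

An s subshell (l = 0) exists for every n ≥ 1, so shells n = 3, 4, 5, 6, 7, 8 each contribute one — 6 subshells.
Since each s subshell has 2·0+1 = 1 orbital, the total is 6 × 1 = 6.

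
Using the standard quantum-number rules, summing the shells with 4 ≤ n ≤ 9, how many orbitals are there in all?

Shell n has n² orbitals: 4²=16 + 5²=25 + 6²=36 + 7²=49 + 8²=64 + 9²=81 = 271 orbitals.

271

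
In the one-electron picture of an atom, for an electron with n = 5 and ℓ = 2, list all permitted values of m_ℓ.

m_ℓ takes every integer from −ℓ to +ℓ. With ℓ = 2 that gives the 5 values -2, -1, 0, 1, 2.

-2, -1, 0, 1, 2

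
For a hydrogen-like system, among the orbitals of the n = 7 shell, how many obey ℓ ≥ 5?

24

With n = 7 the allowed ℓ are 0, 1, …, 6.
Contributions: ℓ=5 → 11; ℓ=6 → 13.
Total orbitals: 11 + 13 = 24.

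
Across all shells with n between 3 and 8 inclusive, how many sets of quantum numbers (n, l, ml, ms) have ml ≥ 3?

Work shell by shell — for each n, count the (l, ml) pairs that satisfy ml ≥ 3:
n=4 → 1; n=5 → 3; n=6 → 6; n=7 → 10; n=8 → 15.
Orbitals: 1 + 3 + 6 + 10 + 15 = 35. Including both spin states (ms = ±1/2) gives 2 × 35 = 70 states.

70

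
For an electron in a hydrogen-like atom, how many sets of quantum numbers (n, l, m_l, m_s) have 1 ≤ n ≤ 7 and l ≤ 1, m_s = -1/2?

Work shell by shell — for each n, count the (l, m_l) pairs that satisfy l ≤ 1:
n=1 → 1; n=2 → 4; n=3 → 4; n=4 → 4; n=5 → 4; n=6 → 4; n=7 → 4.
Orbitals: 1 + 4 + 4 + 4 + 4 + 4 + 4 = 25. With m_s fixed to -1/2 there is one state per orbital, so 25 states.

25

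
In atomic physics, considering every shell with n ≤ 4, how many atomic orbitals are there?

Total orbitals = 1² + 2² + 3² + 4² = 30.

30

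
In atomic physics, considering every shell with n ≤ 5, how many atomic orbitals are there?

Total orbitals = 1² + 2² + 3² + 4² + 5² = 55.

55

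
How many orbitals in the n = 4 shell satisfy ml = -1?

3

The n = 4 shell has l = 0 through 3; check each.
Contributions: l=1 → 1; l=2 → 1; l=3 → 1.
Total orbitals: 1 + 1 + 1 = 3.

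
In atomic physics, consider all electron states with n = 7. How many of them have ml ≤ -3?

The n = 7 shell has l = 0 through 6; check each.
Per l-value: l=3 → 1; l=4 → 2; l=5 → 3; l=6 → 4.
Orbitals: 1 + 2 + 3 + 4 = 10. Each orbital carries two spin states, so 10 × 2 = 20 states.

20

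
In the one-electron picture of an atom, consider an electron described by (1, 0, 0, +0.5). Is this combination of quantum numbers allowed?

Yes

n = 1 is a positive integer. l = 0 satisfies 0 ≤ l ≤ n−1 = 0. m_l = 0 lies in the range −l … +l (here 0). m_s = +1/2 is one of ±1/2.
All four constraints are satisfied.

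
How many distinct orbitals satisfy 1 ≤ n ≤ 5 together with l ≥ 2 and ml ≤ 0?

Count contributing orbitals for each principal shell:
n=3 → 3; n=4 → 7; n=5 → 12.
Total orbitals: 3 + 7 + 12 = 22.

22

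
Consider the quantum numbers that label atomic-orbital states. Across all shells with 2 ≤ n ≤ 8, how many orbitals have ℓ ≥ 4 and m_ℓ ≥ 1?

50

Count contributing orbitals for each principal shell:
n=5 → 4; n=6 → 9; n=7 → 15; n=8 → 22.
Total orbitals: 4 + 9 + 15 + 22 = 50.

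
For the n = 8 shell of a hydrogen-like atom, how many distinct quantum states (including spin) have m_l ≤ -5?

The n = 8 shell has l = 0 through 7; check each.
Orbitals with m_l ≤ -5, by l: l=5 → 1; l=6 → 2; l=7 → 3.
Orbitals: 1 + 2 + 3 = 6. Each orbital carries two spin states, so 6 × 2 = 12 states.

12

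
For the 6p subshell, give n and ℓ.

n = 6, ℓ = 1

The leading integer gives n = 6; the letter 'p' means ℓ = 1.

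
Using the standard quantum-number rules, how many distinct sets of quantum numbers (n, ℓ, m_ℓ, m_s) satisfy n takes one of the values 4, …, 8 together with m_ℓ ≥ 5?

Go shell by shell, enumerating (ℓ, m_ℓ) with m_ℓ ≥ 5:
n=6 → 1; n=7 → 3; n=8 → 6.
Orbitals: 1 + 3 + 6 = 10. Including both spin states (m_s = ±1/2) gives 2 × 10 = 20 states.

20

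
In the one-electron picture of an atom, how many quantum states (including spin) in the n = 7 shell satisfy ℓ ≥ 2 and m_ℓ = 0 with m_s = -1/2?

With n = 7 the allowed ℓ are 0, 1, …, 6.
Per ℓ-value: ℓ=2 → 1; ℓ=3 → 1; ℓ=4 → 1; ℓ=5 → 1; ℓ=6 → 1.
Orbitals: 1 + 1 + 1 + 1 + 1 = 5. With m_s fixed to a single value there is one state per orbital, giving 5 states.

5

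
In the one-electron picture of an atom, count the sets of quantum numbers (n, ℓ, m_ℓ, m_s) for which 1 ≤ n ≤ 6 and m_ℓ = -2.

Treat each shell separately and count matching orbitals:
n=3 → 1; n=4 → 2; n=5 → 3; n=6 → 4.
Orbitals: 1 + 2 + 3 + 4 = 10. Including both spin states (m_s = ±1/2) gives 2 × 10 = 20 states.

20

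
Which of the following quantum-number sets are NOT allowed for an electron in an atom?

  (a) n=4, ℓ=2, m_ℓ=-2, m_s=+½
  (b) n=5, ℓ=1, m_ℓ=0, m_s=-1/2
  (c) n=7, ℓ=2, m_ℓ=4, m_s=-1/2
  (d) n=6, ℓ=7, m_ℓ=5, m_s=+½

(c) and (d)

(c) has |m_ℓ| = 4 > ℓ = 2, violating −ℓ ≤ m_ℓ ≤ ℓ.
(d) has ℓ = 7 ≥ n = 6, violating 0 ≤ ℓ ≤ n−1.
The remaining sets (a), (b) satisfy all four rules.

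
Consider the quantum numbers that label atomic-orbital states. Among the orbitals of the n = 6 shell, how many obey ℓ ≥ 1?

35

Orbitals with ℓ ≥ 1, by ℓ: ℓ=1 → 3; ℓ=2 → 5; ℓ=3 → 7; ℓ=4 → 9; ℓ=5 → 11.
Total orbitals: 3 + 5 + 7 + 9 + 11 = 35.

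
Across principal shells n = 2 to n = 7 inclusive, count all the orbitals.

Shell n has n² orbitals: 2²=4 + 3²=9 + 4²=16 + 5²=25 + 6²=36 + 7²=49 = 139 orbitals.

139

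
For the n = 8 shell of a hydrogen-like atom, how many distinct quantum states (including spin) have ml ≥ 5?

12

The n = 8 shell has l = 0 through 7; check each.
Contributions: l=5 → 1; l=6 → 2; l=7 → 3.
Orbitals: 1 + 2 + 3 = 6. Each orbital carries two spin states, so 6 × 2 = 12 states.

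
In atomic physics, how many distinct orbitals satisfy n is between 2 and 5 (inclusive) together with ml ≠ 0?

Treat each shell separately and count matching orbitals:
n=2 → 2; n=3 → 6; n=4 → 12; n=5 → 20.
Total orbitals: 2 + 6 + 12 + 20 = 40.

40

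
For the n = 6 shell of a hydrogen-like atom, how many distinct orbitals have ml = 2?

4

The n = 6 shell has l = 0 through 5; check each.
Orbitals with ml = 2, by l: l=2 → 1; l=3 → 1; l=4 → 1; l=5 → 1.
Total orbitals: 1 + 1 + 1 + 1 = 4.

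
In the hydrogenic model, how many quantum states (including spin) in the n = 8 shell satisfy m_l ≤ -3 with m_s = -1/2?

Contributions: l=3 → 1; l=4 → 2; l=5 → 3; l=6 → 4; l=7 → 5.
Orbitals: 1 + 2 + 3 + 4 + 5 = 15. With m_s fixed to a single value there is one state per orbital, giving 15 states.

15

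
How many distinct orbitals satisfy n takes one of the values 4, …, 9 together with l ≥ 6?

86

Treat each shell separately and count matching orbitals:
n=7 → 13; n=8 → 28; n=9 → 45.
Total orbitals: 13 + 28 + 45 = 86.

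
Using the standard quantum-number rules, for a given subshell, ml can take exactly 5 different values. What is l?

ml ranges over 2l+1 integers, so 2l+1 = 5 ⇒ l = 2.

l = 2 (d)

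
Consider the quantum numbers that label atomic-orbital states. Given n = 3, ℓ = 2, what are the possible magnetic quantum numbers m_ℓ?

m_ℓ takes every integer from −ℓ to +ℓ. With ℓ = 2 that gives the 5 values -2, -1, 0, 1, 2.

-2, -1, 0, 1, 2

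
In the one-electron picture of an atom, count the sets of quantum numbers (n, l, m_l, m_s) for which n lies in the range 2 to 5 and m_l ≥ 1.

Work shell by shell — for each n, count the (l, m_l) pairs that satisfy m_l ≥ 1:
n=2 → 1; n=3 → 3; n=4 → 6; n=5 → 10.
Orbitals: 1 + 3 + 6 + 10 = 20. Including both spin states (m_s = ±1/2) gives 2 × 20 = 40 states.

40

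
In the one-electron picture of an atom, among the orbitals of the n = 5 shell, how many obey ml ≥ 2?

6

The (l, ml) pairs meeting ml ≥ 2 give: l=2 → 1; l=3 → 2; l=4 → 3.
Total orbitals: 1 + 2 + 3 = 6.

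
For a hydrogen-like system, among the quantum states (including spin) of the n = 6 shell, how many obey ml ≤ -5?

The n = 6 shell has l = 0 through 5; check each.
Per l-value: l=5 → 1.
Orbitals: 1. Each orbital carries two spin states, so 1 × 2 = 2 states.

2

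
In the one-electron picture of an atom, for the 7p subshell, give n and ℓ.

n = 7, ℓ = 1

The leading integer gives n = 7; the letter 'p' means ℓ = 1.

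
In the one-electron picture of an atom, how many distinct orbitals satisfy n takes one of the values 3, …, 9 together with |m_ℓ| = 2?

56

Count contributing orbitals for each principal shell:
n=3 → 2; n=4 → 4; n=5 → 6; n=6 → 8; n=7 → 10; n=8 → 12; n=9 → 14.
Total orbitals: 2 + 4 + 6 + 8 + 10 + 12 + 14 = 56.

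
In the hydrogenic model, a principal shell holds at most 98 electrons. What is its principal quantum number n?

2n² = 98 ⇒ n² = 49 ⇒ n = 7.

n = 7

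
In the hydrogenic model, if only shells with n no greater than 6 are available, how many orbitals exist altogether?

Total orbitals = 1² + 2² + 3² + 4² + 5² + 6² = 91.

91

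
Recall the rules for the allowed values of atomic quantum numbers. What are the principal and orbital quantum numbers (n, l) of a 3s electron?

The leading integer gives n = 3; the letter 's' means l = 0.

n = 3, l = 0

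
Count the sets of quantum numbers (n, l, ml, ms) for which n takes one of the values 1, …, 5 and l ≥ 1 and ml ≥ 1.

40

Count contributing orbitals for each principal shell:
n=2 → 1; n=3 → 3; n=4 → 6; n=5 → 10.
Orbitals: 1 + 3 + 6 + 10 = 20. Including both spin states (ms = ±1/2) gives 2 × 20 = 40 states.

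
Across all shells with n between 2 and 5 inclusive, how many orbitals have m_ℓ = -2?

6

Count contributing orbitals for each principal shell:
n=3 → 1; n=4 → 2; n=5 → 3.
Total orbitals: 1 + 2 + 3 = 6.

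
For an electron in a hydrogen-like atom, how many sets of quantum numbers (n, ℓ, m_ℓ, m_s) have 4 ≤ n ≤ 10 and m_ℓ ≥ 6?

Count contributing orbitals for each principal shell:
n=7 → 1; n=8 → 3; n=9 → 6; n=10 → 10.
Orbitals: 1 + 3 + 6 + 10 = 20. Including both spin states (m_s = ±1/2) gives 2 × 20 = 40 states.

40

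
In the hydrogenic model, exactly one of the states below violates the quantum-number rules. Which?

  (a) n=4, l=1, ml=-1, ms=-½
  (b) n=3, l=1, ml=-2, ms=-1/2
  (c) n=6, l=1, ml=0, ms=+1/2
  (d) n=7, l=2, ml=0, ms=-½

(b) has |ml| = 2 > l = 1, violating −l ≤ ml ≤ l.
The remaining sets (a), (c), (d) satisfy all four rules.

(b)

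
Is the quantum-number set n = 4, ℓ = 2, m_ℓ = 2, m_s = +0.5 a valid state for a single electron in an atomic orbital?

n = 4 is a positive integer. ℓ = 2 satisfies 0 ≤ ℓ ≤ n−1 = 3. m_ℓ = 2 lies in the range −ℓ … +ℓ (here −2 … 2). m_s = +1/2 is one of ±1/2.
All four constraints are satisfied.

Valid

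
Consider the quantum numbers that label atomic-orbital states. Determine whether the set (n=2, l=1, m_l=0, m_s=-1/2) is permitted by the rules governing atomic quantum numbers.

Valid

n = 2 is a positive integer. l = 1 satisfies 0 ≤ l ≤ n−1 = 1. m_l = 0 lies in the range −l … +l (here −1 … 1). m_s = -1/2 is one of ±1/2.
All four constraints are satisfied.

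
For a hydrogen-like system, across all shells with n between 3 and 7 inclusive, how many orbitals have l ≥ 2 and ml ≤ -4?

10

For each n in the range, tally the orbitals obeying l ≥ 2 and ml ≤ -4:
n=5 → 1; n=6 → 3; n=7 → 6.
Total orbitals: 1 + 3 + 6 = 10.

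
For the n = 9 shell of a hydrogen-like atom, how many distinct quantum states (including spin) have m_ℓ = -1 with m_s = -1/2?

8

The n = 9 shell has ℓ = 0 through 8; check each.
Per ℓ-value: ℓ=1 → 1; ℓ=2 → 1; ℓ=3 → 1; ℓ=4 → 1; ℓ=5 → 1; ℓ=6 → 1; ℓ=7 → 1; ℓ=8 → 1.
Orbitals: 1 + 1 + 1 + 1 + 1 + 1 + 1 + 1 = 8. With m_s fixed to a single value there is one state per orbital, giving 8 states.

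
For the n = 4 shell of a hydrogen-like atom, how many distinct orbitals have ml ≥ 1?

With n = 4 the allowed l are 0, 1, …, 3.
Orbitals with ml ≥ 1, by l: l=1 → 1; l=2 → 2; l=3 → 3.
Total orbitals: 1 + 2 + 3 = 6.

6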